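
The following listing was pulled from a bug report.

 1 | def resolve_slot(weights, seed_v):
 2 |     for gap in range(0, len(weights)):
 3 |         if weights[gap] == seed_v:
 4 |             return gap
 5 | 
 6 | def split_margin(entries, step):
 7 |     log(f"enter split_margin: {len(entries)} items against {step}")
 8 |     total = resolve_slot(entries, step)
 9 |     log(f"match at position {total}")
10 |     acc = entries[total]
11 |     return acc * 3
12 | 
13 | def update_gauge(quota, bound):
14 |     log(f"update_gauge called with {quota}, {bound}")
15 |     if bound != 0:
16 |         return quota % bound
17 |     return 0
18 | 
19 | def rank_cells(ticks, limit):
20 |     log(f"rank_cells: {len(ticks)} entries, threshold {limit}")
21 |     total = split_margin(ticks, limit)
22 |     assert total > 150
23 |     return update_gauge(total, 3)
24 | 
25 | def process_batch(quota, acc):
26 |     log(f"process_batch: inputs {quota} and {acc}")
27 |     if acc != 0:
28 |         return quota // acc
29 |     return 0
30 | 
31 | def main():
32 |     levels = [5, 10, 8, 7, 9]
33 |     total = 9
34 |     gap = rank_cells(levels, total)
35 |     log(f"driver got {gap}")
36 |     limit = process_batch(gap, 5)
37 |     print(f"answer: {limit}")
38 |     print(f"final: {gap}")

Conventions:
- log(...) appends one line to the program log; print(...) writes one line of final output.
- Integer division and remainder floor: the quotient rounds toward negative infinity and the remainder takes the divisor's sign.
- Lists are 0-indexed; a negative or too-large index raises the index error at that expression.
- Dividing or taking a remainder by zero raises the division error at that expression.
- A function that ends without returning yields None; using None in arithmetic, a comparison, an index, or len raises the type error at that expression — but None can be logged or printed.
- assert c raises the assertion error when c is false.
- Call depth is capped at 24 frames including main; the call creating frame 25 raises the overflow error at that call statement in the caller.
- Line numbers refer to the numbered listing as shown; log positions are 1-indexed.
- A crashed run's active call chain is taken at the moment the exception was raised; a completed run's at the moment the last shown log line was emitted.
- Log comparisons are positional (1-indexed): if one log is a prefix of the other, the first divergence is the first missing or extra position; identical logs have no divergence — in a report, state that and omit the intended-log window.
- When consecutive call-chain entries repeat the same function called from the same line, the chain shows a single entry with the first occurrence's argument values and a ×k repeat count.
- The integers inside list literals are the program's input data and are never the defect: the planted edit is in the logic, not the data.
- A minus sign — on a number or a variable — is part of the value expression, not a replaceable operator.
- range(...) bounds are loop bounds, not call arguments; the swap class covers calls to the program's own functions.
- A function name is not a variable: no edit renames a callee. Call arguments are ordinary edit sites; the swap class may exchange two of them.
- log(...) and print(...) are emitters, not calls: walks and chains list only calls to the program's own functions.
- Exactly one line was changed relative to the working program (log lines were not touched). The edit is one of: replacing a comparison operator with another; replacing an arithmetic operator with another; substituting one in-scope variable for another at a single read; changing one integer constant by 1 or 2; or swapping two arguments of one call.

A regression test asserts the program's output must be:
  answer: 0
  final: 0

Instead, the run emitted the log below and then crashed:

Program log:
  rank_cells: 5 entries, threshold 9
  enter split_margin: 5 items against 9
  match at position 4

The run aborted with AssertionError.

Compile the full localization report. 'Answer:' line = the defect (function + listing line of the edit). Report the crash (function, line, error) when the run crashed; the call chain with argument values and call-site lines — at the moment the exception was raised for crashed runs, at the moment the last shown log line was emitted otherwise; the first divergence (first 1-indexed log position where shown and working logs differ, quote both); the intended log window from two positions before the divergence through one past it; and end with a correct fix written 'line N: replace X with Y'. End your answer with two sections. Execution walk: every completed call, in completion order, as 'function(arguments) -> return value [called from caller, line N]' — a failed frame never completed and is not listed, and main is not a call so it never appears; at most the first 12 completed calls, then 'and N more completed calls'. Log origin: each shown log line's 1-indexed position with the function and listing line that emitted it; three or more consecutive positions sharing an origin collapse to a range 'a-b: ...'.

Answer: the defect is in rank_cells at line 22.
Key fact: The shown log is a 3-line prefix of the intended one, whose next entry is 'update_gauge called with 27, 3'.
Crash: rank_cells, line 22, AssertionError.
Call chain: main -> rank_cells([5, 10, 8, 7, 9], 9) (called at line 34).
First divergence: position 4 — the faulty run's log ends after 3 lines; the working version continues with 'update_gauge called with 27, 3'.
Intended log window:
  2: enter split_margin: 5 items against 9
  3: match at position 4
  4: update_gauge called with 27, 3
  5: driver got 0
Execution walk:
  resolve_slot([5, 10, 8, 7, 9], 9) -> 4  [called from split_margin, line 8]
  split_margin([5, 10, 8, 7, 9], 9) -> 27  [called from rank_cells, line 21]
Log origin:
  1: from rank_cells, line 20
  2: from split_margin, line 7
  3: from split_margin, line 9
A correct fix: line 22: replace `>` with `<=`.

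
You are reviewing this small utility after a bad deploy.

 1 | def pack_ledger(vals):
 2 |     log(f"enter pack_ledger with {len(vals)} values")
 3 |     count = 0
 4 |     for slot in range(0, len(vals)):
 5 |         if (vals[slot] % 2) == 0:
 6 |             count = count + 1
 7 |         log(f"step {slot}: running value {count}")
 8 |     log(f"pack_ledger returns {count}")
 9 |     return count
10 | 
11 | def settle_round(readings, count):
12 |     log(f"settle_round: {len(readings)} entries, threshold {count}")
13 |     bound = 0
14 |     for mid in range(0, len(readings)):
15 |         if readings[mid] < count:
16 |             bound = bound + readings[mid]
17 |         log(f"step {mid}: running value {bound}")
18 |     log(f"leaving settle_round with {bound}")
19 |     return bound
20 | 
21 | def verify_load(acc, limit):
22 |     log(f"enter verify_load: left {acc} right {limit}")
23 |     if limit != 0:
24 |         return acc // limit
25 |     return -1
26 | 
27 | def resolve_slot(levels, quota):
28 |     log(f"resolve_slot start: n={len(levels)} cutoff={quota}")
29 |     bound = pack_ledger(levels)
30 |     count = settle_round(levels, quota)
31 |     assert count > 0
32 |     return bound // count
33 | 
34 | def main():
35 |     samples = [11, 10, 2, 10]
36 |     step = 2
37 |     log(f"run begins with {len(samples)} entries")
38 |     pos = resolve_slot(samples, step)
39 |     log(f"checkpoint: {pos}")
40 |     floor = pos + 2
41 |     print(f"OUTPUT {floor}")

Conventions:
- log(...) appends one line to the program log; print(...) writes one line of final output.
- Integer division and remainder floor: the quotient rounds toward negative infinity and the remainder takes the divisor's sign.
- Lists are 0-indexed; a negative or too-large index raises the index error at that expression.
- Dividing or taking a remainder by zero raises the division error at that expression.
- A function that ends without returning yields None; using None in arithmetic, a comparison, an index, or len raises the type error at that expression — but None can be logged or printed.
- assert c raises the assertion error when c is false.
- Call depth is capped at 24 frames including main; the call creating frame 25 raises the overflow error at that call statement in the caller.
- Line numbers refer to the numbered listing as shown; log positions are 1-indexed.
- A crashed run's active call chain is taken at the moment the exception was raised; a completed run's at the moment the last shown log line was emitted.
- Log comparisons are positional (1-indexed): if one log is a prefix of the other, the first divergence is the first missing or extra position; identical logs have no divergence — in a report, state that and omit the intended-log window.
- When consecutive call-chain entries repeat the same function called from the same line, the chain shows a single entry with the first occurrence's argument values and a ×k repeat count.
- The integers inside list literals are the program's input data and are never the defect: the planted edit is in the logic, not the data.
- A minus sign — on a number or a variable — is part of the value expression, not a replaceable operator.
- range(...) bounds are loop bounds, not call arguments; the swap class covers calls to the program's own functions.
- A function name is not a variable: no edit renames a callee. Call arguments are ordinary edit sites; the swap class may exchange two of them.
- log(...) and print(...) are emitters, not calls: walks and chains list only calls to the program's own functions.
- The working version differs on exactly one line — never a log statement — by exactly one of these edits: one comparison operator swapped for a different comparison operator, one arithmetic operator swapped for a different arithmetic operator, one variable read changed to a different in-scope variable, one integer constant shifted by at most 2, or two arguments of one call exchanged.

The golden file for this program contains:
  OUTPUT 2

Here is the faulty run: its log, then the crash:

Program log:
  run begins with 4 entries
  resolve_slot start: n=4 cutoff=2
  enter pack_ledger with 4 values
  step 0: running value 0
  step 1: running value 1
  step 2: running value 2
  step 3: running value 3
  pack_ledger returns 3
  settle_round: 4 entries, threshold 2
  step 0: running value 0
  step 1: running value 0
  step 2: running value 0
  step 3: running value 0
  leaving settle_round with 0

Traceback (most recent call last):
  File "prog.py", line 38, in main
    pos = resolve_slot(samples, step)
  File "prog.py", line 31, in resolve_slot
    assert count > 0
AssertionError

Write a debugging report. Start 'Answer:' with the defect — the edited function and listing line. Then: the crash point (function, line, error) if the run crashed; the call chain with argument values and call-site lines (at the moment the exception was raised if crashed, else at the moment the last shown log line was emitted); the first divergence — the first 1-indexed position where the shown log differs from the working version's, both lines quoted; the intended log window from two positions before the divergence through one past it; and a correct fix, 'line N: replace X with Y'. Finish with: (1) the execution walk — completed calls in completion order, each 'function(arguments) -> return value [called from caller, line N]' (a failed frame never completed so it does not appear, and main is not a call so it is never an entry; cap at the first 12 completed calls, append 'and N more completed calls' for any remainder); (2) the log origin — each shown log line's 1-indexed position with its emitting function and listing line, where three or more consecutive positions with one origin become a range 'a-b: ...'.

Answer: the defect is in settle_round at line 15.
The tell: Log line 10 is where behavior first shows: 'step 0: running value 0' appears instead of 'step 0: running value 11'.
Crash: resolve_slot, line 31, AssertionError.
Call chain: main -> resolve_slot([11, 10, 2, 10], 2) (called at line 38).
First divergence: at position 10 the run shows 'step 0: running value 0' where the working version logs 'step 0: running value 11'.
Intended log window:
  8: pack_ledger returns 3
  9: settle_round: 4 entries, threshold 2
  10: step 0: running value 11
  11: step 1: running value 21
Execution walk:
  pack_ledger([11, 10, 2, 10]) -> 3  [called from resolve_slot, line 29]
  settle_round([11, 10, 2, 10], 2) -> 0  [called from resolve_slot, line 30]
Origin of each log line:
  1 — main, line 37
  2 — resolve_slot, line 28
  3 — pack_ledger, line 2
  4-7 — pack_ledger, line 7
  8 — pack_ledger, line 8
  9 — settle_round, line 12
  10-13 — settle_round, line 17
  14 — settle_round, line 18
A correct fix: line 15: replace `<` with `>`.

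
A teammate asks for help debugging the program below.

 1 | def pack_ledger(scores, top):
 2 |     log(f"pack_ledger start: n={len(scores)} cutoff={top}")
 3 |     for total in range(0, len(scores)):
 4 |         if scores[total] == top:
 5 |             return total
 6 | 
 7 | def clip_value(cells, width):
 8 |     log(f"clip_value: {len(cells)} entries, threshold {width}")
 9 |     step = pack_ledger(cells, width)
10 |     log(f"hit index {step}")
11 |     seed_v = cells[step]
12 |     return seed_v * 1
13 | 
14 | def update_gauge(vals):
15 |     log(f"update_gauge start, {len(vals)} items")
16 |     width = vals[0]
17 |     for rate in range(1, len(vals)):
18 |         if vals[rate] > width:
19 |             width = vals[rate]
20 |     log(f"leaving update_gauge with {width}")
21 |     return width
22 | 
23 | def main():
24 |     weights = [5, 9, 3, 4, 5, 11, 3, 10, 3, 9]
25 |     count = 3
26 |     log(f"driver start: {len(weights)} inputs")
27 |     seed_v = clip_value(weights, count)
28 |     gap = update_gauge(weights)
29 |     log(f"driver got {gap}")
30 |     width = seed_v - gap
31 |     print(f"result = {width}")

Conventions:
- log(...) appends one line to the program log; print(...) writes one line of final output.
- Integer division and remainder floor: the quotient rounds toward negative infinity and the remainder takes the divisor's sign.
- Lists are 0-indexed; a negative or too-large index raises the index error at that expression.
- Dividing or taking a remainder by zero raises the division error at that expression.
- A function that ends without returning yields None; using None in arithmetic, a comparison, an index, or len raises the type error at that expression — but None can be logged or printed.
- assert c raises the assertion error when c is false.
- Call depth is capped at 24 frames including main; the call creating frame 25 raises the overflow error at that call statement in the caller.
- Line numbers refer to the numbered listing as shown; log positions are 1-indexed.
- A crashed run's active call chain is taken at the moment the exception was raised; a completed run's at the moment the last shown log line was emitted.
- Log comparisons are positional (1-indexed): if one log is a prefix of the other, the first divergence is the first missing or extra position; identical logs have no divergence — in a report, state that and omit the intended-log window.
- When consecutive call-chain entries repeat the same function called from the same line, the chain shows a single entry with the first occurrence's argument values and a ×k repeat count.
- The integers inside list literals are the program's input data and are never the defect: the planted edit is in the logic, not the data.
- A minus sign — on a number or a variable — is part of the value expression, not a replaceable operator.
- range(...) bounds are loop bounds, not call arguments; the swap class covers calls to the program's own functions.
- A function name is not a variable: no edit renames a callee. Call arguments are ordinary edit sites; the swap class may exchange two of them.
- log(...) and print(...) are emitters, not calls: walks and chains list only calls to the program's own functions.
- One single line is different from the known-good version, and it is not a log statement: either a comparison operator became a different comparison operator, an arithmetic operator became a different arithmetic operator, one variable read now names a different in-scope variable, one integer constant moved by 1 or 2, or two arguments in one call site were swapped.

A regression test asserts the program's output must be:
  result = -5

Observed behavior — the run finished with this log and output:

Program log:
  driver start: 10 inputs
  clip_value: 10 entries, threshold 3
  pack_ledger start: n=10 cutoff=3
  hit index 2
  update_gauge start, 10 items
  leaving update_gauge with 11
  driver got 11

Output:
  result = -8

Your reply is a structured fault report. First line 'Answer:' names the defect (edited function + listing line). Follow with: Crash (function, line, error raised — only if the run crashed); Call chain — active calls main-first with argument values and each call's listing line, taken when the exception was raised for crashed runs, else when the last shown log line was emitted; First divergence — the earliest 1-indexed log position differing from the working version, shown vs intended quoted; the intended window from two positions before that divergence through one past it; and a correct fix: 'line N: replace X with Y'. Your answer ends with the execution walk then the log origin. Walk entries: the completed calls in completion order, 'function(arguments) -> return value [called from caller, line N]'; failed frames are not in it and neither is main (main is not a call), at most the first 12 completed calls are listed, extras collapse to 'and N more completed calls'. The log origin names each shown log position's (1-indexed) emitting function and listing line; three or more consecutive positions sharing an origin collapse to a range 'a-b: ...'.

Answer: the defect is in clip_value at line 12.
Core observation: No log line changed; the fault shows up purely in the output.
Call chain: main.
First divergence: there is none — every log position agrees.
Execution walk:
  pack_ledger([5, 9, 3, 4, 5, 11, 3, 10, 3, 9], 3) -> 2  [called from clip_value, line 9]
  clip_value([5, 9, 3, 4, 5, 11, 3, 10, 3, 9], 3) -> 3  [called from main, line 27]
  update_gauge([5, 9, 3, 4, 5, 11, 3, 10, 3, 9]) -> 11  [called from main, line 28]
Log origins:
  1: logged in main at line 26
  2: logged in clip_value at line 8
  3: logged in pack_ledger at line 2
  4: logged in clip_value at line 10
  5: logged in update_gauge at line 15
  6: logged in update_gauge at line 20
  7: logged in main at line 29
A correct fix: line 12: replace `1` with `2`.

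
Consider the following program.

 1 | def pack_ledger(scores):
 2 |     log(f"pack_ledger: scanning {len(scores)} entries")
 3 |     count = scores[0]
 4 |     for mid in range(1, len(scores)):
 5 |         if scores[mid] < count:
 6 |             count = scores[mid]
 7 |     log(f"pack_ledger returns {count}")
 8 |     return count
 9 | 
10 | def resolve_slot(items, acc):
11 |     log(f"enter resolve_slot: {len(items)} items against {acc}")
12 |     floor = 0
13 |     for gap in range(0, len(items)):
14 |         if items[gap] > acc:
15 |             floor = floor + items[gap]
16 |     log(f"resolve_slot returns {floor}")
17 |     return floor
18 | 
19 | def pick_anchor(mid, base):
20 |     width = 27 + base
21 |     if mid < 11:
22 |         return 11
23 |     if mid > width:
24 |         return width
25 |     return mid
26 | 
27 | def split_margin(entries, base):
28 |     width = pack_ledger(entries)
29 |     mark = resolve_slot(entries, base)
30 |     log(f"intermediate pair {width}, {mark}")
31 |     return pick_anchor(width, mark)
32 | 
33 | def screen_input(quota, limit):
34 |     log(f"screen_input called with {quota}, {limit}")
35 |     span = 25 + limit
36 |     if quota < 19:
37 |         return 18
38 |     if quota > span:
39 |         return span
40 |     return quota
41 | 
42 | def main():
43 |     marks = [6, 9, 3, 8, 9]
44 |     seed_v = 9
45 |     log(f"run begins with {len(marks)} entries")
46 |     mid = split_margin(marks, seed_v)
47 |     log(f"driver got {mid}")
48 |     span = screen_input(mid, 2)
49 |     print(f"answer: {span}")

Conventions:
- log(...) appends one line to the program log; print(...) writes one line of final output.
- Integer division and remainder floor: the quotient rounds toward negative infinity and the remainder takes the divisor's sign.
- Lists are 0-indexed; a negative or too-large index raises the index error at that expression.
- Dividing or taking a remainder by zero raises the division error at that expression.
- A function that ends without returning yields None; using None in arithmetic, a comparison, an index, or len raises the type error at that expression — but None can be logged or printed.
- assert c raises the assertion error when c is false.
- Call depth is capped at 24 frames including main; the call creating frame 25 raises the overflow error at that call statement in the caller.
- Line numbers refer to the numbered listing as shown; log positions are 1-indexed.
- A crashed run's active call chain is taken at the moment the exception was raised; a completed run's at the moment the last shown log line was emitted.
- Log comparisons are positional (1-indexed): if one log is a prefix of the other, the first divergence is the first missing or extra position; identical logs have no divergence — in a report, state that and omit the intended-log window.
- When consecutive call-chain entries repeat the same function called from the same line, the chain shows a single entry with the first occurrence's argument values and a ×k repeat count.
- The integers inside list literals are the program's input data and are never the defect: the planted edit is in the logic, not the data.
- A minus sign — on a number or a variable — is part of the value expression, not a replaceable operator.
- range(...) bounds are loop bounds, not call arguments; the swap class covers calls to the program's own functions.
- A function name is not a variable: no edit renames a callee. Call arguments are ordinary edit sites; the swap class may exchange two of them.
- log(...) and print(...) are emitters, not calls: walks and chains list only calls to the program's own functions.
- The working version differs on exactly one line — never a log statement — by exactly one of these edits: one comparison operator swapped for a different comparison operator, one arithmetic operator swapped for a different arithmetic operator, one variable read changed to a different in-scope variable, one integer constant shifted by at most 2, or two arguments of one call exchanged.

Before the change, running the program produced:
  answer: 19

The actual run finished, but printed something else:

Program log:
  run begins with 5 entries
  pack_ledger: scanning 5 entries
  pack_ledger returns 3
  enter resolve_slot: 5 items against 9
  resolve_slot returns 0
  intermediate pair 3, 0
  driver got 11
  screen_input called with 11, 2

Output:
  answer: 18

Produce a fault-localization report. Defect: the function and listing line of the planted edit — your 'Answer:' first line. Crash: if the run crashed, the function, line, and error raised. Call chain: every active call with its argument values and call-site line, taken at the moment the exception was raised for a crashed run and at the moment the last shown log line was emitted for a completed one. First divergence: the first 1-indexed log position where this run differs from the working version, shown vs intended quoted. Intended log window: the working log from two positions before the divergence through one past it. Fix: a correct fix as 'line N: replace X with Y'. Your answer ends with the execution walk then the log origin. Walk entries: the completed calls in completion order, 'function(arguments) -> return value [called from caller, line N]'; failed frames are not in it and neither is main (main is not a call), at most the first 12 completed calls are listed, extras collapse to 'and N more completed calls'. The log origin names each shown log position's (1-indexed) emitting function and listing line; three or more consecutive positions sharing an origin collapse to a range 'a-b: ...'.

Answer: the defect is in screen_input at line 37.
Core observation: Nothing in the log betrays the bug — only the output does.
Call chain: main -> screen_input(11, 2) (called at line 48).
First divergence: none (the log streams are identical).
Execution walk:
  pack_ledger([6, 9, 3, 8, 9]) -> 3  [called from split_margin, line 28]
  resolve_slot([6, 9, 3, 8, 9], 9) -> 0  [called from split_margin, line 29]
  pick_anchor(3, 0) -> 11  [called from split_margin, line 31]
  split_margin([6, 9, 3, 8, 9], 9) -> 11  [called from main, line 46]
  screen_input(11, 2) -> 18  [called from main, line 48]
Log origins:
  1: from main, line 45
  2: from pack_ledger, line 2
  3: from pack_ledger, line 7
  4: from resolve_slot, line 11
  5: from resolve_slot, line 16
  6: from split_margin, line 30
  7: from main, line 47
  8: from screen_input, line 34
A correct fix: line 37: replace `18` with `19`.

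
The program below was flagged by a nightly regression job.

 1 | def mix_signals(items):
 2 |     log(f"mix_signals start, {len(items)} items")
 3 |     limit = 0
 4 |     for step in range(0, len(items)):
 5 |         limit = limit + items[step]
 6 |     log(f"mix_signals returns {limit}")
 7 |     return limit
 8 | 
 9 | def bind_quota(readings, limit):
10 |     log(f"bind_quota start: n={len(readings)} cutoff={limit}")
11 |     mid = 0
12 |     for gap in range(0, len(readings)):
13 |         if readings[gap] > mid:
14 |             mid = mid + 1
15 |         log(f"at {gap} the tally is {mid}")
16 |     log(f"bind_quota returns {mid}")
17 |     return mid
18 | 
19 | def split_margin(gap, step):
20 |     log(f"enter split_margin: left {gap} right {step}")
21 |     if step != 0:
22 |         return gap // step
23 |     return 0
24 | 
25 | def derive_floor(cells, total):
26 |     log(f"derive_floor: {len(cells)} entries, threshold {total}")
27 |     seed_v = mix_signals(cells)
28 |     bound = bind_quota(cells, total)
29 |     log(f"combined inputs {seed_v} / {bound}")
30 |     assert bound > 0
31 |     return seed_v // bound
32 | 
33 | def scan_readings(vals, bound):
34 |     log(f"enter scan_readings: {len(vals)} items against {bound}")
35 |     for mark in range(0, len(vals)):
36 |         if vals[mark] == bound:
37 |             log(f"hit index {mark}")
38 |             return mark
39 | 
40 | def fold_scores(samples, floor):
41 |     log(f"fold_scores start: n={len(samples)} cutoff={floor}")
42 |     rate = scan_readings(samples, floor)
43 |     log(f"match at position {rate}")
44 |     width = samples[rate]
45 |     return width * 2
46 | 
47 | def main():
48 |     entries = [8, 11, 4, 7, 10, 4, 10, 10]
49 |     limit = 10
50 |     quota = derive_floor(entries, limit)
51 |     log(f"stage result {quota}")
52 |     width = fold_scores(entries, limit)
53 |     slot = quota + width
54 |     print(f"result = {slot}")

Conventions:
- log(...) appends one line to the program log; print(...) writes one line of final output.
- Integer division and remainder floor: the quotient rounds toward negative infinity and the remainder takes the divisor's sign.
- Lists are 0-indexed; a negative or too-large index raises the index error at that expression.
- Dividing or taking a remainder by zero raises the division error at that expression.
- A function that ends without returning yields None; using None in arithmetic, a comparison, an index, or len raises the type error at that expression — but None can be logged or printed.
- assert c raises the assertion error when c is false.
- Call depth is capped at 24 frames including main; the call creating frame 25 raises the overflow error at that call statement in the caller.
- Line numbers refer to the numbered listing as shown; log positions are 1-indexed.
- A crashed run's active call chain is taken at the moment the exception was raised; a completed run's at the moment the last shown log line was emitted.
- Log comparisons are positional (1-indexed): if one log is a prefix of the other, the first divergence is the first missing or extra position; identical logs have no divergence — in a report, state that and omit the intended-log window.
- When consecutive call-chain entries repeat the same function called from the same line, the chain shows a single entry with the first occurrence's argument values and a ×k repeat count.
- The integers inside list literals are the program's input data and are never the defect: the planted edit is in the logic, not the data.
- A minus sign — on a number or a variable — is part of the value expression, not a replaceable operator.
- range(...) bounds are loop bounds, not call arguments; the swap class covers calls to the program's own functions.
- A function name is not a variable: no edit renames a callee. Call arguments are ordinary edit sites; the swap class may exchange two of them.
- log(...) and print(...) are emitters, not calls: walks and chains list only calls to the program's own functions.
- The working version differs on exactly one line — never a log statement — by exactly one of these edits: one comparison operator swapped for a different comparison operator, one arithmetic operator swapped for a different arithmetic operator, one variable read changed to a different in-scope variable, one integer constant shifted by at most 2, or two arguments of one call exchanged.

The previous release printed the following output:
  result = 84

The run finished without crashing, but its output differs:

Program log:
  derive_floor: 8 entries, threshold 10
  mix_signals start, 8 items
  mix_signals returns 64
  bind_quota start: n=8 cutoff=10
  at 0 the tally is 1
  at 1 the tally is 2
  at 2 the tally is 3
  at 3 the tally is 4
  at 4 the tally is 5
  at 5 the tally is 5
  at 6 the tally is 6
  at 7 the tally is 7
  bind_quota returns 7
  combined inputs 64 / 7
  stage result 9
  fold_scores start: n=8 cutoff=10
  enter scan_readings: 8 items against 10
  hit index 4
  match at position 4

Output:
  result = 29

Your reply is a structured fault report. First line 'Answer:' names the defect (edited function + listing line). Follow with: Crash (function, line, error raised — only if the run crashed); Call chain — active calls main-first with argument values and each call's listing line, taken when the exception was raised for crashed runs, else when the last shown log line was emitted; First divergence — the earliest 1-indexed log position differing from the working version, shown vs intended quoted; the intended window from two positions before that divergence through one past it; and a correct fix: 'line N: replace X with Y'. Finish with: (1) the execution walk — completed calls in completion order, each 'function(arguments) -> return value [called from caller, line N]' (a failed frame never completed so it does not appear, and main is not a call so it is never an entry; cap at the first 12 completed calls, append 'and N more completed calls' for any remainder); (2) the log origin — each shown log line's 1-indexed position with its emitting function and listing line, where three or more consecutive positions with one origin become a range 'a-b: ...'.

Answer: the defect is in bind_quota at line 13.
The tell: Everything matches until log position 5, which reads 'at 0 the tally is 1' in place of 'at 0 the tally is 0'.
Call chain: main -> fold_scores([8, 11, 4, 7, 10, 4, 10, 10], 10) (called at line 52).
First divergence: position 5; shown 'at 0 the tally is 1' vs intended 'at 0 the tally is 0'.
Intended log window:
  3: mix_signals returns 64
  4: bind_quota start: n=8 cutoff=10
  5: at 0 the tally is 0
  6: at 1 the tally is 1
Execution walk:
  mix_signals([8, 11, 4, 7, 10, 4, 10, 10]) -> 64  [called from derive_floor, line 27]
  bind_quota([8, 11, 4, 7, 10, 4, 10, 10], 10) -> 7  [called from derive_floor, line 28]
  derive_floor([8, 11, 4, 7, 10, 4, 10, 10], 10) -> 9  [called from main, line 50]
  scan_readings([8, 11, 4, 7, 10, 4, 10, 10], 10) -> 4  [called from fold_scores, line 42]
  fold_scores([8, 11, 4, 7, 10, 4, 10, 10], 10) -> 20  [called from main, line 52]
Log origins:
  1: from derive_floor, line 26
  2: from mix_signals, line 2
  3: from mix_signals, line 6
  4: from bind_quota, line 10
  5-12: from bind_quota, line 15
  13: from bind_quota, line 16
  14: from derive_floor, line 29
  15: from main, line 51
  16: from fold_scores, line 41
  17: from scan_readings, line 34
  18: from scan_readings, line 37
  19: from fold_scores, line 43
A correct fix: line 13: replace `mid` with `limit`.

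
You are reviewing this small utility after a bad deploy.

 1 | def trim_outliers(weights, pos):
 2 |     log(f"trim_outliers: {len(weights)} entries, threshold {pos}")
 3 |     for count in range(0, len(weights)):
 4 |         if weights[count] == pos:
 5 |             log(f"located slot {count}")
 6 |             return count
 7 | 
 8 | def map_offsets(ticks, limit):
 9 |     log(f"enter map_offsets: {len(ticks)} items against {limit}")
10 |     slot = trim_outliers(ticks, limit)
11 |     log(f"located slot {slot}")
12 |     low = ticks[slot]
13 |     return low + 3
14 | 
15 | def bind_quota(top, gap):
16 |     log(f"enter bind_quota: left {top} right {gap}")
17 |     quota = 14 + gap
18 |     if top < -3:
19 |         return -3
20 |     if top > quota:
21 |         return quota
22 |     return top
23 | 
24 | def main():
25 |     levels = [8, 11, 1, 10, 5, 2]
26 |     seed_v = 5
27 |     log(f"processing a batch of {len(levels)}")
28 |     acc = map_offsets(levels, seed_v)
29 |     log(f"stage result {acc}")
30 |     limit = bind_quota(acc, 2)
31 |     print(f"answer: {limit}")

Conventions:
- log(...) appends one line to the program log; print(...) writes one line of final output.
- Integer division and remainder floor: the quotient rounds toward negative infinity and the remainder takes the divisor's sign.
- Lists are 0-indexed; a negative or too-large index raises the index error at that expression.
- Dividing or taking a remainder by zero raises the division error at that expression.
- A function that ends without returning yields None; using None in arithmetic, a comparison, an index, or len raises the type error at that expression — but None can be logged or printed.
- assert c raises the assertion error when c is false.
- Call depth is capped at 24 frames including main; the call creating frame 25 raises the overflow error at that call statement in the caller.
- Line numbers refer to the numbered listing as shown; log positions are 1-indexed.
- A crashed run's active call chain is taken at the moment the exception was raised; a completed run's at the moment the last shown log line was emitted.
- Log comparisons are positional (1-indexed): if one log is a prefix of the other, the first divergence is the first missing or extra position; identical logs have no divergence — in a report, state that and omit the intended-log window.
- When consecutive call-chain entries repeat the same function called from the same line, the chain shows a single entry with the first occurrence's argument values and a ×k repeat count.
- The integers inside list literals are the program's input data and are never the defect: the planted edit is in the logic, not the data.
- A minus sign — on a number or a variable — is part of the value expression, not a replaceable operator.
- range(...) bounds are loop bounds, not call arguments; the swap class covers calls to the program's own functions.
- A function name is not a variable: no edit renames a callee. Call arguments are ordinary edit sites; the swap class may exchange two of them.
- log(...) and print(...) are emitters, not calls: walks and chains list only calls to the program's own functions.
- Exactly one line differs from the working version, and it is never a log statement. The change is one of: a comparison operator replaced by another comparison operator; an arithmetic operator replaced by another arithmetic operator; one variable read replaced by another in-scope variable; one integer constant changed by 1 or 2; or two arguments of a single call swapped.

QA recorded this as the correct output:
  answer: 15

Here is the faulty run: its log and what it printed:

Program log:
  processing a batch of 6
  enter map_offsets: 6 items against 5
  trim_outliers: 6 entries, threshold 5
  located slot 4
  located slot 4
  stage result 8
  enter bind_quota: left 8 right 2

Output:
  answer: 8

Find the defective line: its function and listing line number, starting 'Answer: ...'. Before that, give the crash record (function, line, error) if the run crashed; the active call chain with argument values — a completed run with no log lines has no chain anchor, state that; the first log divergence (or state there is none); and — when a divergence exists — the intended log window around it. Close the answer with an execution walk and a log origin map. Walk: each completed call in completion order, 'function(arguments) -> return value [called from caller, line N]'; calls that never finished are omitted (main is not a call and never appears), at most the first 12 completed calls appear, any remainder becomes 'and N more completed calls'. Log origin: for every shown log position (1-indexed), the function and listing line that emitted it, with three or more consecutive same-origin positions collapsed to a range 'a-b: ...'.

Answer: the defect is in map_offsets at line 13.
The tell: Position 6 is the first bad log line: 'stage result 8' should read 'stage result 15'.
Call chain: main -> bind_quota(8, 2) (called at line 30).
First divergence: at position 6 the run shows 'stage result 8' where the working version logs 'stage result 15'.
Intended log window:
  4: located slot 4
  5: located slot 4
  6: stage result 15
  7: enter bind_quota: left 15 right 2
Execution walk:
  trim_outliers([8, 11, 1, 10, 5, 2], 5) -> 4  [called from map_offsets, line 10]
  map_offsets([8, 11, 1, 10, 5, 2], 5) -> 8  [called from main, line 28]
  bind_quota(8, 2) -> 8  [called from main, line 30]
Log origin:
  1: logged in main at line 27
  2: logged in map_offsets at line 9
  3: logged in trim_outliers at line 2
  4: logged in trim_outliers at line 5
  5: logged in map_offsets at line 11
  6: logged in main at line 29
  7: logged in bind_quota at line 16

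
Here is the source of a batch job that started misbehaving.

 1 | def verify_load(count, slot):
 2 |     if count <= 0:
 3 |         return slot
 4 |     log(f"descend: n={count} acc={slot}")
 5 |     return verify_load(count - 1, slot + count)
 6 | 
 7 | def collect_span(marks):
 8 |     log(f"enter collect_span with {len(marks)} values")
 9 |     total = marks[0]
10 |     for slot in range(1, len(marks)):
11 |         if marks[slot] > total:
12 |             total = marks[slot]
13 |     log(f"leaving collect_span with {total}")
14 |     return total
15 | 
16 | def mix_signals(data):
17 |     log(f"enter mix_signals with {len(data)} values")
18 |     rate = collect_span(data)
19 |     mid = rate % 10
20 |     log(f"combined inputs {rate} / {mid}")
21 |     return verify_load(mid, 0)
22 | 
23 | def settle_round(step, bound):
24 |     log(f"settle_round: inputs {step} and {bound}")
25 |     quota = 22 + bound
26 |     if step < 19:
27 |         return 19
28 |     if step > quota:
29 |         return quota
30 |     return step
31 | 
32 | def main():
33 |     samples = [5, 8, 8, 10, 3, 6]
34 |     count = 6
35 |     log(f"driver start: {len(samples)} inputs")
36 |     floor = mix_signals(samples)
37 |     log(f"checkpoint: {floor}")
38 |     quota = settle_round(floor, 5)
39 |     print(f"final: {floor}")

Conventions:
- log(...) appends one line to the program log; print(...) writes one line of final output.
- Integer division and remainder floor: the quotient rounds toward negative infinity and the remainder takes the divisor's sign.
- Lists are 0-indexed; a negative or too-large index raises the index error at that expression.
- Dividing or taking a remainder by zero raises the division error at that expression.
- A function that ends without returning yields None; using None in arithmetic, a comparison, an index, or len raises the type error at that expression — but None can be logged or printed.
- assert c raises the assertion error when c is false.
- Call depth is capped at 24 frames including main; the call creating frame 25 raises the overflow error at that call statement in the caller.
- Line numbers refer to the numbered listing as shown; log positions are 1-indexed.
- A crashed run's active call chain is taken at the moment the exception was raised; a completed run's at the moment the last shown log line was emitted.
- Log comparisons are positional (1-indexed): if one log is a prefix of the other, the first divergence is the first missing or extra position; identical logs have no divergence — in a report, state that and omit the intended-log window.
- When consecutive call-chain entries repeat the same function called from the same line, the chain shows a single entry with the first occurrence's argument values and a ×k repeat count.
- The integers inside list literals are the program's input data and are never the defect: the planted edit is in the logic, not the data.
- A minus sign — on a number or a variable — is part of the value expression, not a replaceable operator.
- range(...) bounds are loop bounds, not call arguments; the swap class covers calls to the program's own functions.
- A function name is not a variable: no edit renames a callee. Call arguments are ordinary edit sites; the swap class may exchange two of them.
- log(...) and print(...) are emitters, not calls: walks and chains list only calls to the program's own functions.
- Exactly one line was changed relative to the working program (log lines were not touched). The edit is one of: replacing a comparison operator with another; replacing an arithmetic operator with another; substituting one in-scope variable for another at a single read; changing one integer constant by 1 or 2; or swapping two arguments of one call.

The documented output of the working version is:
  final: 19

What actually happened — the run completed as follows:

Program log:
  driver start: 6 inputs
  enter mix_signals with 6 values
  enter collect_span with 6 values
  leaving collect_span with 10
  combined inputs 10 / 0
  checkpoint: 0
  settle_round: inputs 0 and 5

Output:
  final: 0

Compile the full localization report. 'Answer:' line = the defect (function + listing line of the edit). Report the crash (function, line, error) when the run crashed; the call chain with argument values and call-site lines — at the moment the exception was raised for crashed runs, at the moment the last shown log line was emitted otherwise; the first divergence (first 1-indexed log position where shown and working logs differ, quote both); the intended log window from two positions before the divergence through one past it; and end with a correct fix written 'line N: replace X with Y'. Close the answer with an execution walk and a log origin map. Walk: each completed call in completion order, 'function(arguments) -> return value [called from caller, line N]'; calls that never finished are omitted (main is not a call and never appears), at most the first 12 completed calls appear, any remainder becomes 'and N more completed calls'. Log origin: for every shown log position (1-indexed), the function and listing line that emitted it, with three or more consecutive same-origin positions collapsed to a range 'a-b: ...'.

Answer: the defect is in main at line 39.
The tell: The logs agree in full; only the final output differs.
Call chain: main -> settle_round(0, 5) (called at line 38).
First divergence: there is none — every log position agrees.
Execution walk:
  collect_span([5, 8, 8, 10, 3, 6]) -> 10  [called from mix_signals, line 18]
  verify_load(0, 0) -> 0  [called from mix_signals, line 21]
  mix_signals([5, 8, 8, 10, 3, 6]) -> 0  [called from main, line 36]
  settle_round(0, 5) -> 19  [called from main, line 38]
Log origin:
  1: logged in main at line 35
  2: logged in mix_signals at line 17
  3: logged in collect_span at line 8
  4: logged in collect_span at line 13
  5: logged in mix_signals at line 20
  6: logged in main at line 37
  7: logged in settle_round at line 24
A correct fix: line 39: replace `floor` with `quota`.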